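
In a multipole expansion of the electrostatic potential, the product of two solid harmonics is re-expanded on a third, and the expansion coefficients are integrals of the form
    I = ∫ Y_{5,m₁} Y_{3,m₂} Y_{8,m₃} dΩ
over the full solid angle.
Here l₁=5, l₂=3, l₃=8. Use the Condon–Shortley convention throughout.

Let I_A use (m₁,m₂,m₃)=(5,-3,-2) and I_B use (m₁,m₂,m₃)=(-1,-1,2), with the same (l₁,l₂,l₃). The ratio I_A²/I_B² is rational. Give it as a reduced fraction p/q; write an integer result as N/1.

1/3150

Shared (l₁,l₂,l₃)=(5,3,8): N and (l;000)² cancel in I_A²/I_B².
A: Δ = 0!·10!·6!/17! = 1/136136; Racah Σ t=0..0: t=0:+1/2612736000 = 1/2612736000; ⇒ 3j(5 3 8; 5 -3 -2)² = 1/136136, sgn +1
B: Δ = 0!·10!·6!/17! = 1/136136; Racah Σ t=0..0: t=0:+1/829440 = 1/829440; ⇒ 3j(5 3 8; -1 -1 2)² = 225/9724, sgn +1
I_A²/I_B² = (1/136136)/(225/9724) = 1/3150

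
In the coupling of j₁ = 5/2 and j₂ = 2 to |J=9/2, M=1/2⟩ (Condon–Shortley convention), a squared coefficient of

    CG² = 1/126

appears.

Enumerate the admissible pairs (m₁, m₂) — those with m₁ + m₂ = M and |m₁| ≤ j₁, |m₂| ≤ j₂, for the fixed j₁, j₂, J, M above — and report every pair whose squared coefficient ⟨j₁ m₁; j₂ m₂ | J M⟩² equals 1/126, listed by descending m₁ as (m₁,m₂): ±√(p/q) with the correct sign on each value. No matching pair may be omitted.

Admissible pairs with m₁+m₂ = M = 1/2: (-3/2,2), (-1/2,1), (1/2,0), (3/2,-1), (5/2,-2)
  (m₁,m₂)=(5/2,-2): CG² = 1/126, CG = +√(1/126)   ← matches the target
  (m₁,m₂)=(3/2,-1): CG² = 10/63, CG = +√(10/63)
  (m₁,m₂)=(1/2,0): CG² = 10/21, CG = +√(10/21)
  (m₁,m₂)=(-1/2,1): CG² = 20/63, CG = +√(20/63)
  (m₁,m₂)=(-3/2,2): CG² = 5/126, CG = +√(5/126)
Pairs with CG² = 1/126: (5/2,-2): +√(1/126)

(5/2,-2): +√(1/126)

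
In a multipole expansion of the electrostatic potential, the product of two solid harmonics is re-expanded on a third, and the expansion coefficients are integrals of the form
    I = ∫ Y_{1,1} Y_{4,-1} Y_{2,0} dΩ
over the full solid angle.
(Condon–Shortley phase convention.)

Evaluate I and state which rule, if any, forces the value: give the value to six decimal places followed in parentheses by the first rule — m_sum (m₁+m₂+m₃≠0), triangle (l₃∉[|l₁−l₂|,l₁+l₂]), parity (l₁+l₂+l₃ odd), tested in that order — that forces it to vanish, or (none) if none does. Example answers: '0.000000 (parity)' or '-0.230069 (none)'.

0.000000 (triangle)

|1−4|≤2≤1+4 violated ⇒ I = 0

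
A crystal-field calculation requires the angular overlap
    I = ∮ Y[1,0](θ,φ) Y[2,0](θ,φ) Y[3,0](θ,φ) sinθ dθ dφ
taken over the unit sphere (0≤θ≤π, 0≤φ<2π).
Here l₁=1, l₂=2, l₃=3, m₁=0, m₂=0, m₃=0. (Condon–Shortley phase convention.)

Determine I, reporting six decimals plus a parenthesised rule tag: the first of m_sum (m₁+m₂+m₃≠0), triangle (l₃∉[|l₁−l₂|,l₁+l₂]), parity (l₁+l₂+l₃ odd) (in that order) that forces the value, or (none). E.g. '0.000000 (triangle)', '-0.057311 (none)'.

m-sum 0 ✓  L=6 even ✓  1≤3≤3 ✓
Π(2lᵢ+1) = 3×5×7 = 105
triangle coeff Δ(1,2,3) = 1/105
Σ_t [0,0]: t=0:+1/4 = 1/4
(3j)²=3/35 [(1 2 3; 0 0 0)], sign=-1
(m-triple is (0,0,0) — same symbol as above.)
⇒ 4πI² = 27/35
I = (+1)√(27/35/(4π)) = 0.24776670
No selection rule forces the value: the integral is nonzero (none).

0.247767 (none)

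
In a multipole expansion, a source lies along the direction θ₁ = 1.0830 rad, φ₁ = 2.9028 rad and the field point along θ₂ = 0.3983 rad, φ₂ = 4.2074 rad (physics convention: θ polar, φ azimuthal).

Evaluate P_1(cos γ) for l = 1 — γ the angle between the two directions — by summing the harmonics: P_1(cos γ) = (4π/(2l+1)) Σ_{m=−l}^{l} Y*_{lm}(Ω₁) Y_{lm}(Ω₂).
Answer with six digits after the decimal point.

Expand P_1 via completeness: Σ_{m} conj(Y_{1,m}) at Ω₁ times Y_{1,m} at Ω₂ —
  m=-1: (-0.296538+0.072188i) × (-0.064829+0.117275i) = +0.010758-0.039456i  (running Σ = +0.010758-0.039456i)
  m=0: (+0.228998-0.000000i) × (+0.450356+0.000000i) = +0.103131+0.000000i  (running Σ = +0.113889-0.039456i)
  m=1: (+0.296538+0.072188i) × (+0.064829+0.117275i) = +0.010758+0.039456i  (running Σ = +0.124648+0.000000i)
Σ over m = +0.124648+0.000000i; ×(4π/3) → +0.522123+0.000000i. Real part: 0.522123

0.522123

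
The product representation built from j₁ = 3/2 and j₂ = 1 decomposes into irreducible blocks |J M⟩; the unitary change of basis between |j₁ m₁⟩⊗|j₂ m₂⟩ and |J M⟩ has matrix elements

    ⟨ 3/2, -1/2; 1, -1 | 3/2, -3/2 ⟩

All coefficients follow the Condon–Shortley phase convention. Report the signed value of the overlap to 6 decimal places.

j₁+j₂−J=1  J+j₁−j₂=2  J−j₁+j₂=1  j₁+j₂+J+1=5
(j₁±m₁, j₂±m₂, J±M) = (1,2,0,2,0,3)
P² = 8/5
sum k=0..0:
  [0] +1/2 = 1/2
S = 1/2
C² = P²·S² = 2/5 ; C = +0.632456

+0.632456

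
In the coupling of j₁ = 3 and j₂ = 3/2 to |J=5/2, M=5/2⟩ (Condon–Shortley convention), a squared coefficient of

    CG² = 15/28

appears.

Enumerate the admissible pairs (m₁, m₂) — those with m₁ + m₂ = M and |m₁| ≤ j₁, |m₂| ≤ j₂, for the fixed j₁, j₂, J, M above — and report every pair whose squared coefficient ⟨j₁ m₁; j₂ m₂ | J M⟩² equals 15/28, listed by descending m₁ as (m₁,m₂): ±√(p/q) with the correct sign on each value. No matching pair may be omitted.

(3,-1/2): +√(15/28)

Admissible pairs with m₁+m₂ = M = 5/2: (1,3/2), (2,1/2), (3,-1/2)
  (m₁,m₂)=(3,-1/2): CG² = 15/28, CG = +√(15/28)   ← matches the target
  (m₁,m₂)=(2,1/2): CG² = 5/14, CG = −√(5/14)
  (m₁,m₂)=(1,3/2): CG² = 3/28, CG = +√(3/28)
Pairs with CG² = 15/28: (3,-1/2): +√(15/28)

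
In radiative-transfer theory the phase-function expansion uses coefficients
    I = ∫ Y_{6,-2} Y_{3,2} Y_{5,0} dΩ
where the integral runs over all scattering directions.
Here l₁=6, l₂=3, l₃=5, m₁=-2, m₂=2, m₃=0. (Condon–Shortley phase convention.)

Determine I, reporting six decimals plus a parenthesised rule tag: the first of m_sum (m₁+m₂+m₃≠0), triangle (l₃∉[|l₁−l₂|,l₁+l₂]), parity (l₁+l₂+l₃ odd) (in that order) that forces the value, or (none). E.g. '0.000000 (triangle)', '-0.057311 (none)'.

-0.077843 (none)

Rules hold: Σm=0, L=14 even, 3≤5≤9.
N = 13·7·11 = 1001
Δ = 4!·8!·2!/15! = 1/675675
Racah Σ t=1..3: t=1:−1/8640 t=2:+1/2304 t=3:−1/8640 = 7/34560
⇒ 3j(6 3 5; 0 0 0)² = 7/429, sgn -1
Racah Σ t=3..4: t=3:−1/8640 t=4:+1/13824 = -1/23040
⇒ 3j(6 3 5; -2 2 0)² = 2/429, sgn +1
4πI² = N·(3j₀)²·(3jₘ)² = 98/1287
I = -1·√(0.0761461/4π) = -0.07784287
No selection rule forces the value: the integral is nonzero (none).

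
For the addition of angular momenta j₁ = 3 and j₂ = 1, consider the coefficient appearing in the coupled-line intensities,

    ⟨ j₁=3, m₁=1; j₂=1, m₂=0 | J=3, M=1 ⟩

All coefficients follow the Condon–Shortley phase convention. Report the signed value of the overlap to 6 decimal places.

triangle: 1!×5!×1!/8! = 120/40320
(j±m)!: 4!×2!×1!×1!×4!×2! = 2304
prefactor² = (2J+1)×Δ×N² = 48
  k=0: +1/(0!×1!×2!×1!×3!×0!) = 1/12
  k=1: −1/(1!×0!×1!×0!×4!×1!) = -1/24
Σ = 1/24  ⇒  CG² = 48×(1/24)² = 1/12
CG = +√(1/12) = +0.288675

+√(1/12) = +0.288675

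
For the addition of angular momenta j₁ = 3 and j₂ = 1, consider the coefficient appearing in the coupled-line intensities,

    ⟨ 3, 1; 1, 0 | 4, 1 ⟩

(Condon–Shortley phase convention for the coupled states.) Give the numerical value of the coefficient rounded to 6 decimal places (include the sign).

+√(15/28) ≈ +0.731925

√[9·0!6!2!/9! · 4!2!1!1!5!3!] = √(8640/7)
  +(−1)^0/∏(0,0,2,1,4,1)! = 1/48  (running 1/48)
⟨..|..⟩ = √(8640/7)·(1/48) = +0.731925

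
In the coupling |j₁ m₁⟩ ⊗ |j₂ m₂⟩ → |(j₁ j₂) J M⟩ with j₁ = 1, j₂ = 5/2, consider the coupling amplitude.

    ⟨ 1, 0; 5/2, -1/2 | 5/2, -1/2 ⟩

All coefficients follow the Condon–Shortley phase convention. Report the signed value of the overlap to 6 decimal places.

+√(1/35) ≈ +0.169031

√[6·1!1!4!/7! · 1!1!2!3!2!3!] = √(144/35)
  +(−1)^0/∏(0,1,1,2,0,2)! = 1/4  (running 1/4)
  +(−1)^1/∏(1,0,0,1,1,3)! = -1/6  (running 1/12)
⟨..|..⟩ = √(144/35)·(1/12) = +0.169031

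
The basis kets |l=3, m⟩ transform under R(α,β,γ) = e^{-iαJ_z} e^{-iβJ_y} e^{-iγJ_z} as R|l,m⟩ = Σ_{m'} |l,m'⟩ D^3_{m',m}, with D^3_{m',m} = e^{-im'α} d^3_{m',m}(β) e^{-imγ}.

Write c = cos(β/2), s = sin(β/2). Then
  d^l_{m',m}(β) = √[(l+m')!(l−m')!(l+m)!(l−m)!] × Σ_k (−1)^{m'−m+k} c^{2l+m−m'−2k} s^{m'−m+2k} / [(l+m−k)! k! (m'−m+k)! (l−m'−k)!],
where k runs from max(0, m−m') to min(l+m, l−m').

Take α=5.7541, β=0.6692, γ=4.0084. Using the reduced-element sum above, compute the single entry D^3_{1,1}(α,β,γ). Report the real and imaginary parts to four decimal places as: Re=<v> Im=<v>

Re=-0.0808 Im=0.0284

D^3_{1,1}(5.7541,0.6692,4.0084) = e^{-i·1·5.7541}·d^3_{1,1}(0.6692)·e^{-i·1·4.0084}. Compute d first:
Half-angle: c=0.944542, s=0.328391. N=√(24·2·24·2)=48.000000
k∈{0,1,2} keeps every argument non-negative
  k=0: (−1)^0·48.0000/(48)·0.9445^6·0.3284^0 = +0.710112
  k=1: (−1)^1·48.0000/(6)·0.9445^4·0.3284^2 = -0.686686
  k=2: (−1)^2·48.0000/(8)·0.9445^2·0.3284^4 = +0.062253
d^3_{1,1}(0.6692) = +0.710112 -0.686686 +0.062253 = +0.085679
Phases: e^{-i·(1)·5.7541}=+0.863269+0.504744i, e^{-i·(1)·4.0084}=-0.647263+0.762266i ⇒ D=-0.080839+0.028389i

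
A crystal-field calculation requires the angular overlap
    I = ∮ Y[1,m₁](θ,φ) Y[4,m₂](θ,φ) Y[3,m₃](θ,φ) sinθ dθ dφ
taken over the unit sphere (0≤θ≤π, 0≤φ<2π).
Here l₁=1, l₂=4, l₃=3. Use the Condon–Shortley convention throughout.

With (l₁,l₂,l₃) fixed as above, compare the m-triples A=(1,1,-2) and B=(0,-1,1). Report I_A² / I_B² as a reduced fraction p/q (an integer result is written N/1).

Same 1,4,3: normalisation and zero-m 3j drop out of the ratio.
A: Δ: 2! 0! 6! / 9! → 1/252; sum: t=0:+1/240 = 1/240; 3j²(1 4 3; 1 1 -2) = Δ·Π!·Σ² = 1/84  (sign -1)
B: Δ: 2! 0! 6! / 9! → 1/252; sum: t=1:−1/48 = -1/48; 3j²(1 4 3; 0 -1 1) = Δ·Π!·Σ² = 5/84  (sign -1)
I_A²/I_B² = (1/84)/(5/84) = 1/5

1/5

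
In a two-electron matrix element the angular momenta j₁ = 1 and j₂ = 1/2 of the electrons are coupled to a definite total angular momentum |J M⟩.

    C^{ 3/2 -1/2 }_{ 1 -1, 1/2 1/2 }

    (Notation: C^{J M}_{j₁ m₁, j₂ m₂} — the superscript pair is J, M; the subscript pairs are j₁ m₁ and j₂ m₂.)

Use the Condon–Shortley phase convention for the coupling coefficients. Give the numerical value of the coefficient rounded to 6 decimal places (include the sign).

+0.577350  (= +√(1/3))

triangle: 0!*2!*1!/4! = 2/24
(j±m)!: 0!*2!*1!*0!*1!*2! = 4
prefactor² = (2J+1)*Δ*N² = 4/3
  k=0: +1/(0!*0!*2!*1!*0!*0!) = 1/2
Σ = 1/2  ⇒  CG² = 4/3*(1/2)² = 1/3
CG = +√(1/3) = +0.577350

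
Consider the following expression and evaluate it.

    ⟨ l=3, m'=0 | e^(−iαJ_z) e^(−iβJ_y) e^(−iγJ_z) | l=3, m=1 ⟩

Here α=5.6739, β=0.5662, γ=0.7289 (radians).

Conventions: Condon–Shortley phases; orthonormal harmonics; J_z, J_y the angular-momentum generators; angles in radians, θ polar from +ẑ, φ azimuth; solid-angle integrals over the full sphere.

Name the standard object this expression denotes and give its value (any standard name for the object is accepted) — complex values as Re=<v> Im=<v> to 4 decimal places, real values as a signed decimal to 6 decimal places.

This is a Wigner D-matrix element — the rotation-matrix element ⟨l m'| R(α,β,γ) |l m⟩ in the angular-momentum basis.
D^3_{0,1}(5.6739,0.5662,0.7289) = e^{-i·0·5.6739}·d^3_{0,1}(0.5662)·e^{-i·1·0.7289}. Compute d first:
With c≡cos(β/2)=0.960194 and s≡sin(β/2)=0.279334, N=[6·6·24·2]^{1/2}=41.569219
Admissible k: 1..3 (factorial args all ≥0)
  k=1: (−1)^0·41.5692/(12)·0.9602^5·0.2793^1 = +0.789785
  k=2: (−1)^1·41.5692/(4)·0.9602^3·0.2793^3 = -0.200520
  k=3: (−1)^2·41.5692/(12)·0.9602^1·0.2793^5 = +0.005657
d^3_{0,1}(0.5662) = +0.789785 -0.200520 +0.005657 = +0.594922
D = (+1.000000+0.000000i)·(+0.594922)·(+0.745908-0.666050i) = +0.443756-0.396247i

Wigner D-matrix element, Re=0.4438 Im=-0.3962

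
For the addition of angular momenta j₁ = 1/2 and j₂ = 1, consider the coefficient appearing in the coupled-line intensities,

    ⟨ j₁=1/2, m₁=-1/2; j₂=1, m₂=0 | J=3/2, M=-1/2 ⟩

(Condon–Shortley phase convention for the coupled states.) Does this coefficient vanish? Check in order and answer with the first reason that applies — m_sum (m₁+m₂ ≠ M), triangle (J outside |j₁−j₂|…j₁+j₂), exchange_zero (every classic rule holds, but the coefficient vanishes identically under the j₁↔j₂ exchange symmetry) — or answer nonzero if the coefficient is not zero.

m-sum: m₁+m₂ = -1/2+0 = -1/2, M = -1/2  ✓
triangle: |j₁−j₂| = 1/2 ≤ J = 3/2 ≤ j₁+j₂ = 3/2  ✓
exchange: j₁≠j₂ or m₁≠m₂ — the exchange symmetry imposes no constraint here
value check: CG = +√(2/3) = +0.816497 ≠ 0

nonzero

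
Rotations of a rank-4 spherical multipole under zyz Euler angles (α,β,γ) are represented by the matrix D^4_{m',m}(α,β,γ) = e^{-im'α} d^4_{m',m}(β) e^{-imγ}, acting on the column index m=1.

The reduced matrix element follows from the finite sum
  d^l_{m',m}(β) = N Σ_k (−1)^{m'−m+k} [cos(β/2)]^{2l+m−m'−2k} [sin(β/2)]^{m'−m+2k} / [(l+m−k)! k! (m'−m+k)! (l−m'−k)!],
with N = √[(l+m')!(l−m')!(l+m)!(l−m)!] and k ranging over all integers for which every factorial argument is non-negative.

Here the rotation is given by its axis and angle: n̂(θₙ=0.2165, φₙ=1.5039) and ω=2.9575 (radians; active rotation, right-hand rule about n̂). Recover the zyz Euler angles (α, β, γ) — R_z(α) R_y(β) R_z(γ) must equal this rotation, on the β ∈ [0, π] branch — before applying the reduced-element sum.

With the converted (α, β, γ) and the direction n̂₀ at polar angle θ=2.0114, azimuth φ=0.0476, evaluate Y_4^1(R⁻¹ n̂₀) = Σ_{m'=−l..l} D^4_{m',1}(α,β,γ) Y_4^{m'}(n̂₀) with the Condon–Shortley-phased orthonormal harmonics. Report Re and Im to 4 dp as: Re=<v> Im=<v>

Axis–angle → zyz. n̂ = (sinθₙcosφₙ, sinθₙsinφₙ, cosθₙ) = (+0.014359, +0.214332, +0.976655), ω = 2.9575.
R = I cosω + sinω [n̂]ₓ + (1−cosω) n̂n̂ᵀ gives
  R = [-0.982694, -0.172678, +0.067046; +0.184885, -0.892002, +0.412492; -0.011423, +0.417749, +0.908491]
β = atan2(√(R₁₃²+R₂₃²), R₃₃) = 0.431138; α = atan2(R₂₃, R₁₃) mod 2π = 1.409666; γ = atan2(R₃₂, −R₃₁) mod 2π = 1.543459
Need the full column D^4_{m',1} for m'=−4..4 at α=1.4097, β=0.4311, γ=1.5435.
cos(β/2)=0.976855, sin(β/2)=0.213903
d^4_{-4,1}: single k=5 term ⇒ +0.003124;  D = -0.001808-0.002547i
d^4_{-3,1}: k∈[4..5] ⇒ +0.025218 -0.000725 = +0.024492;  D = -0.021989+0.010787i
d^4_{-2,1}: k∈[3..5] ⇒ +0.123117 -0.008855 +0.000085 = +0.114347;  D = +0.033237+0.109410i
d^4_{-1,1}: k∈[2..5] ⇒ +0.397571 -0.057189 +0.001371 -0.000004 = +0.341749;  D = +0.338695-0.045587i
d^4_{0,1}: k∈[1..4] ⇒ +0.811975 -0.233598 +0.011201 -0.000090 = +0.589488;  D = +0.016113-0.589268i
d^4_{1,1}: k∈[0..3] ⇒ +0.829164 -0.596357 +0.057189 -0.000914 = +0.289081;  D = -0.283962-0.054160i
d^4_{2,1}: k∈[0..2] ⇒ -0.770307 +0.184675 -0.005903 = -0.591535;  D = +0.202612-0.555754i
d^4_{3,1}: k∈[0..1] ⇒ +0.315563 -0.025218 = +0.290345;  D = +0.253294+0.141924i
d^4_{4,1}: single k=0 term ⇒ -0.065147;  D = -0.040550+0.050989i
Y_4^{m'}(θ=2.0114,φ=0.0476) and Σ D·Y over m':
  (-0.0018-0.0025i)·(+0.2908-0.0561i)  (-0.0220+0.0108i)·(-0.3910+0.0562i)  (+0.0332+0.1094i)·(+0.0744-0.0071i)  (+0.3387-0.0456i)·(+0.3148-0.0150i)  (+0.0161-0.5893i)·(-0.1374+0.0000i)  (-0.2840-0.0542i)·(-0.3148-0.0150i)  (+0.2026-0.5558i)·(+0.0744+0.0071i)  (+0.2533+0.1419i)·(+0.3910+0.0562i)  (-0.0406+0.0510i)·(+0.2908+0.0561i)
Y_4^1(R⁻¹ n̂) = +0.298297+0.127010i

Re=0.2983 Im=0.1270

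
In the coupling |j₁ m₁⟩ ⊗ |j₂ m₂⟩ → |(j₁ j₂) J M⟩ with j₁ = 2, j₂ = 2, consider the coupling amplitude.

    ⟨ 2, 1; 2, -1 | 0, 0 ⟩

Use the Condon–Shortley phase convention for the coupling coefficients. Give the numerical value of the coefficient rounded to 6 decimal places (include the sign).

j₁+j₂−J=4  J+j₁−j₂=0  J−j₁+j₂=0  j₁+j₂+J+1=5
(j₁±m₁, j₂±m₂, J±M) = (3,1,1,3,0,0)
P² = 36/5
sum k=1..1:
  [1] −1/6 = -1/6
S = -1/6
C² = P²·S² = 1/5 ; C = -0.447214

-0.447214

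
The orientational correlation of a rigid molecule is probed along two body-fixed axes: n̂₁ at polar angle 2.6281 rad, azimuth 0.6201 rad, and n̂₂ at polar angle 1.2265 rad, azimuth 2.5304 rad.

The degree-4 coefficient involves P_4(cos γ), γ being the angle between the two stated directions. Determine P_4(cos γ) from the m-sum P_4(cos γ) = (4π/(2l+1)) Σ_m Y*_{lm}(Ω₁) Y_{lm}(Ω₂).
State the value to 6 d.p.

-0.201388

Addition theorem: P_4(cos γ) = (4π/9) Σ_m Y*_{lm}(Ω₁) Y_{lm}(Ω₂), m = −4…4:
  m=-4: (-0.020337, 0.015822) × (-0.266448, 0.222982) = (0.001891, -0.008751)  (running Σ = (0.001891, -0.008751))
  m=-3: (0.036892, -0.123851) × (0.091537, -0.340283) = (-0.038768, -0.023891)  (running Σ = (-0.036877, -0.032641))
  m=-2: (0.112956, 0.329134) × (-0.020492, -0.056415) = (0.016253, -0.013117)  (running Σ = (-0.020623, -0.045758))
  m=-1: (-0.380684, -0.271831) × (0.271127, 0.189978) = (-0.051572, -0.146022)  (running Σ = (-0.072195, -0.191780))
  m=0: (0.040824, -0.000000) × (0.003852, 0.000000) = (0.000157, 0.000000)  (running Σ = (-0.072038, -0.191780))
  m=1: (0.380684, -0.271831) × (-0.271127, 0.189978) = (-0.051572, 0.146022)  (running Σ = (-0.123610, -0.045758))
  m=2: (0.112956, -0.329134) × (-0.020492, 0.056415) = (0.016253, 0.013117)  (running Σ = (-0.107357, -0.032641))
  m=3: (-0.036892, -0.123851) × (-0.091537, -0.340283) = (-0.038768, 0.023891)  (running Σ = (-0.146124, -0.008751))
  m=4: (-0.020337, -0.015822) × (-0.266448, -0.222982) = (0.001891, 0.008751)  (running Σ = (-0.144234, -0.000000))
Σ over m = (-0.144234, -0.000000); ×(4π/9) → (-0.201388, -0.000000). Real part: -0.201388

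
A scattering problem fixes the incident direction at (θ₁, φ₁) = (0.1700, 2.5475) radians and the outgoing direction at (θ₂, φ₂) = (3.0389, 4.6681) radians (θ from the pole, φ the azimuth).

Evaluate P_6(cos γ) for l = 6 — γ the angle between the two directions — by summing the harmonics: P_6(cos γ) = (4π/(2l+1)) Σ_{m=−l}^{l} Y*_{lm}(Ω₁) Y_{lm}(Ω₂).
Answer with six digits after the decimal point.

0.789980

Summing Y*_{l m}(θ₁,φ₁)·Y_{l m}(θ₂,φ₂) over m ∈ [−6, 6]; prefactor 4π/(2·6+1) = 0.966644:
  m=-6: (-0.000010, 0.000005) × (-0.000001, -0.000000) = (0.000000, -0.000000)  (running Σ = (0.000000, -0.000000))
  m=-5: (0.000225, 0.000039) × (0.000004, -0.000018) = (0.000000, -0.000000)  (running Σ = (0.000000, -0.000000))
  m=-4: (-0.002042, -0.001961) × (0.000383, 0.000069) = (-0.000001, -0.000001)  (running Σ = (-0.000001, -0.000001))
  m=-3: (0.005015, 0.023360) × (-0.000729, 0.005455) = (-0.000131, 0.000010)  (running Σ = (-0.000132, 0.000009))
  m=-2: (0.050999, -0.126723) × (-0.052841, -0.004693) = (-0.003289, 0.006457)  (running Σ = (-0.003421, 0.006466))
  m=-1: (-0.398275, 0.269035) × (0.014183, -0.320026) = (0.080449, 0.131274)  (running Σ = (0.077028, 0.137740))
  m=0: (0.730770, -0.000000) × (0.907514, 0.000000) = (0.663184, 0.000000)  (running Σ = (0.740212, 0.137740))
  m=1: (0.398275, 0.269035) × (-0.014183, -0.320026) = (0.080449, -0.131274)  (running Σ = (0.820661, 0.006466))
  m=2: (0.050999, 0.126723) × (-0.052841, 0.004693) = (-0.003289, -0.006457)  (running Σ = (0.817372, 0.000009))
  m=3: (-0.005015, 0.023360) × (0.000729, 0.005455) = (-0.000131, -0.000010)  (running Σ = (0.817241, -0.000001))
  m=4: (-0.002042, 0.001961) × (0.000383, -0.000069) = (-0.000001, 0.000001)  (running Σ = (0.817240, -0.000000))
  m=5: (-0.000225, 0.000039) × (-0.000004, -0.000018) = (0.000000, 0.000000)  (running Σ = (0.817240, -0.000000))
  m=6: (-0.000010, -0.000005) × (-0.000001, 0.000000) = (0.000000, 0.000000)  (running Σ = (0.817240, -0.000000))
Total Σ_m = (0.817240, -0.000000). Multiply by 0.966644: (0.789980, -0.000000). P_6(cos γ) = 0.789980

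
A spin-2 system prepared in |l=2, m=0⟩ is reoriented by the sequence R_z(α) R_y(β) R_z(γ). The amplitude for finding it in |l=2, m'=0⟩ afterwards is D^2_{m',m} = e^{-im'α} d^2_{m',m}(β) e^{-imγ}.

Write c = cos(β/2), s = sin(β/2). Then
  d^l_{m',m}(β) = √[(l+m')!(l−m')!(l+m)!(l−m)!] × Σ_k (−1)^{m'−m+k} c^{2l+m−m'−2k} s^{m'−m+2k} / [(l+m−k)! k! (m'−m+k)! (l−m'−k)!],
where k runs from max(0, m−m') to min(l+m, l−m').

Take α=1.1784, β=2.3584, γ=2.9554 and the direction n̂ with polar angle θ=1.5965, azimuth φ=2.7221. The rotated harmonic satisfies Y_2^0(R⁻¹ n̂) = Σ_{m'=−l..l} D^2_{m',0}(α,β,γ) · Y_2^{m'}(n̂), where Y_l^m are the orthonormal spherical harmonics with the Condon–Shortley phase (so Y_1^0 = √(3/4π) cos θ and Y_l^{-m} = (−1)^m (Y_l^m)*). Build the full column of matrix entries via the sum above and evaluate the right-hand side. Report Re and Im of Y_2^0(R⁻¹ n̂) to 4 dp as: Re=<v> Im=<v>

Need the full column D^2_{m',0} for m'=−2..2 at α=1.1784, β=2.3584, γ=2.9554.
cos(β/2)=0.381664, sin(β/2)=0.924301
d^2_{-2,0}: single k=2 term ⇒ +0.304836;  D = -0.215682+0.215421i
d^2_{-1,0}: k∈[1..2] ⇒ +0.125873 -0.738240 = -0.612366;  D = -0.234171-0.565824i
d^2_{0,0}: k∈[0..2] ⇒ +0.021219 -0.497794 +0.729884 = +0.253308;  D = +0.253308+0.000000i
d^2_{1,0}: k∈[0..1] ⇒ -0.125873 +0.738240 = +0.612366;  D = +0.234171-0.565824i
d^2_{2,0}: single k=0 term ⇒ +0.304836;  D = -0.215682-0.215421i
Y_2^{m'}(θ=1.5965,φ=2.7221) and Σ D·Y over m':
  (-0.2157+0.2154i)·(+0.2579+0.2872i)  (-0.2342-0.5658i)·(+0.0181+0.0081i)  (+0.2533+0.0000i)·(-0.3148+0.0000i)  (+0.2342-0.5658i)·(-0.0181+0.0081i)  (-0.2157-0.2154i)·(+0.2579-0.2872i)
Y_2^0(R⁻¹ n̂) = -0.314074+0.000000i

Re=-0.3141 Im=0.0000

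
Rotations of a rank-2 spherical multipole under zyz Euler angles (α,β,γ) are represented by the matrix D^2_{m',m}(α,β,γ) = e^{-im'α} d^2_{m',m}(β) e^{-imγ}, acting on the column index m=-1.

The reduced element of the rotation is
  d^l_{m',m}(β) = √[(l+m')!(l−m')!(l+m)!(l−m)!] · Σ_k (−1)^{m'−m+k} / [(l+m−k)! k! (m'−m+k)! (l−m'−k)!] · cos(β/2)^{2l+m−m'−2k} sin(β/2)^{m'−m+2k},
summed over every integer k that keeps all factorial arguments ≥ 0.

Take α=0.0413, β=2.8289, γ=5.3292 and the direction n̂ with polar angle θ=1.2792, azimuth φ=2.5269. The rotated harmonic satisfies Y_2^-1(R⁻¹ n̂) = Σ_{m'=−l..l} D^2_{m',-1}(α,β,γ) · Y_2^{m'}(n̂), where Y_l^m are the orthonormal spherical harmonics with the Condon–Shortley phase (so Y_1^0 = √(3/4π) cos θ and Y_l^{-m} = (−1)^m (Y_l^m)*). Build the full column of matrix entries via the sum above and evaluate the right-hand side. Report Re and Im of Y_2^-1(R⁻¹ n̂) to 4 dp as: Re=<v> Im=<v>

Re=0.0431 Im=0.3349

Need the full column D^2_{m',-1} for m'=−2..2 at α=0.0413, β=2.8289, γ=5.3292.
cos(β/2)=0.155710, sin(β/2)=0.987803
d^2_{-2,-1}: single k=1 term ⇒ +0.007458;  D = +0.004802-0.005707i
d^2_{-1,-1}: k∈[0..1] ⇒ +0.000588 -0.070973 = -0.070386;  D = -0.043049+0.055685i
d^2_{0,-1}: k∈[0..1] ⇒ -0.009135 +0.367624 = +0.358489;  D = +0.207363-0.292429i
d^2_{1,-1}: k∈[0..1] ⇒ +0.070973 -0.952097 = -0.881123;  D = -0.479563+0.739187i
d^2_{2,-1}: single k=0 term ⇒ -0.300163;  D = -0.152832+0.258342i
Y_2^{m'}(θ=1.2792,φ=2.5269) and Σ D·Y over m':
  (+0.0048-0.0057i)·(+0.1186+0.3339i)  (-0.0430+0.0557i)·(-0.1738-0.1227i)  (+0.2074-0.2924i)·(-0.2372+0.0000i)  (-0.4796+0.7392i)·(+0.1738-0.1227i)  (-0.1528+0.2583i)·(+0.1186-0.3339i)
Y_2^-1(R⁻¹ n̂) = +0.043072+0.334860i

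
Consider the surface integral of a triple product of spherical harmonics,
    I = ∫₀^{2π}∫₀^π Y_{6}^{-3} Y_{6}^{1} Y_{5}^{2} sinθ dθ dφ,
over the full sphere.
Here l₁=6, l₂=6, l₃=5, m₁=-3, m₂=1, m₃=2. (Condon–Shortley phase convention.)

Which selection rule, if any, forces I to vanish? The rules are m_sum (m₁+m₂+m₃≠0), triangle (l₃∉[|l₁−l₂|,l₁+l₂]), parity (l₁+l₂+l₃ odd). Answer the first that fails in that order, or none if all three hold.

parity

Σmᵢ = 0  ✓
l₃∈[|l₁−l₂|,l₁+l₂]=[0,12], have l₃=5  ✓
Σlᵢ = 17 ⇒ odd  ✗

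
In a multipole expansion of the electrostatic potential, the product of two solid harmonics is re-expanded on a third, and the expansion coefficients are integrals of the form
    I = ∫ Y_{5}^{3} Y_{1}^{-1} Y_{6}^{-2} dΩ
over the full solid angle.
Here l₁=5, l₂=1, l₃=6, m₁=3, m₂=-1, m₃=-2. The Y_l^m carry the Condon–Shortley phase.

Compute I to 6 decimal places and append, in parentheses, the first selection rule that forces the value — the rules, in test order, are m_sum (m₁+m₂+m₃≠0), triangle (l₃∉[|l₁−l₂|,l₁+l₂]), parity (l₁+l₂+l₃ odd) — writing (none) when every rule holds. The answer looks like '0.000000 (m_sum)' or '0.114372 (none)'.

Rules hold: Σm=0, L=12 even, 4≤6≤6.
N = 11·3·13 = 429
Δ = 0!·10!·2!/13! = 1/858
Racah Σ t=0..0: t=0:+1/14400 = 1/14400
⇒ 3j(5 1 6; 0 0 0)² = 6/143, sgn +1
Racah Σ t=0..0: t=0:+1/161280 = 1/161280
⇒ 3j(5 1 6; 3 -1 -2)² = 1/143, sgn +1
4πI² = N·(3j₀)²·(3jₘ)² = 18/143
I = +1·√(0.125874/4π) = 0.10008369
No selection rule forces the value: the integral is nonzero (none).

0.100084 (none)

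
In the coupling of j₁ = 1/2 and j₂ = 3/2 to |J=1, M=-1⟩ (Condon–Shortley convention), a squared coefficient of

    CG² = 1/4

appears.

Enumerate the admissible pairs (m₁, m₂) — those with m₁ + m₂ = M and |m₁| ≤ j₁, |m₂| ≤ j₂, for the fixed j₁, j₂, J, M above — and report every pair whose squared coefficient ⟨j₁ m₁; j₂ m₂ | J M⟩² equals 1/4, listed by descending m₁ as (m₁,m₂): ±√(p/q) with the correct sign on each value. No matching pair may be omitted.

Admissible pairs with m₁+m₂ = M = -1: (-1/2,-1/2), (1/2,-3/2)
  (m₁,m₂)=(1/2,-3/2): CG² = 3/4, CG = +√(3/4)
  (m₁,m₂)=(-1/2,-1/2): CG² = 1/4, CG = −√(1/4)   ← matches the target
Pairs with CG² = 1/4: (-1/2,-1/2): −√(1/4)

(-1/2,-1/2): −√(1/4)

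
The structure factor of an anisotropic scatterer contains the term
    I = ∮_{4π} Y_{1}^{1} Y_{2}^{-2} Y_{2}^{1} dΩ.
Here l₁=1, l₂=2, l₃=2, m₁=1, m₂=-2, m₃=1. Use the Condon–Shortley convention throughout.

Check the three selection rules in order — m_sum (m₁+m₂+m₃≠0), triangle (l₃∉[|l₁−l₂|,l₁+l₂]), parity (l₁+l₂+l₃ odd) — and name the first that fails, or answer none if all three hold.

Σmᵢ = 0  ✓
l₃∈[|l₁−l₂|,l₁+l₂]=[1,3], have l₃=2  ✓
Σlᵢ = 5 ⇒ odd  ✗

parity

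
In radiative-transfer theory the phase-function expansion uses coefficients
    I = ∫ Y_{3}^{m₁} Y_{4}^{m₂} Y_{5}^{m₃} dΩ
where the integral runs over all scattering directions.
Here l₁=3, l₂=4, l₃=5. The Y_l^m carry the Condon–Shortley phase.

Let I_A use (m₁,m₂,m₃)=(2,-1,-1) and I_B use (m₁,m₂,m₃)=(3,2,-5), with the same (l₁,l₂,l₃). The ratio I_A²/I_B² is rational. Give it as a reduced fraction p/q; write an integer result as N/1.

Shared (l₁,l₂,l₃)=(3,4,5): N and (l;000)² cancel in I_A²/I_B².
A: Δ = 2!·4!·6!/13! = 1/180180; Racah Σ t=0..1: t=0:+1/432 t=1:−1/1152 = 5/3456; ⇒ 3j(3 4 5; 2 -1 -1)² = 625/36036, sgn +1
B: Δ = 2!·4!·6!/13! = 1/180180; Racah Σ t=0..0: t=0:+1/34560 = 1/34560; ⇒ 3j(3 4 5; 3 2 -5)² = 5/286, sgn +1
I_A²/I_B² = (625/36036)/(5/286) = 125/126

125/126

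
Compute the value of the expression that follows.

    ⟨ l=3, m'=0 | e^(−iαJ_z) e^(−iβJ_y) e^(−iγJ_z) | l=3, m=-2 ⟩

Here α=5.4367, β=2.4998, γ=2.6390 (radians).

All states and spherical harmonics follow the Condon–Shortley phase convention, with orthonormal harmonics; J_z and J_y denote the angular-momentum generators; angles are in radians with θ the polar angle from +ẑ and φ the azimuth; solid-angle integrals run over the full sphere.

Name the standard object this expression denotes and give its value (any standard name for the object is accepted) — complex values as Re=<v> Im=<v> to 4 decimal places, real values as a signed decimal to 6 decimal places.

Wigner D-matrix element, Re=-0.2107 Im=0.3319

This is a Wigner D-matrix element — the rotation-matrix element ⟨l m'| R(α,β,γ) |l m⟩ in the angular-momentum basis.
Split into d^3_{0,-2}(β=2.4998) × two z-phases.
With c≡cos(β/2)=0.315417 and s≡sin(β/2)=0.948953, N=[6·6·1·120]^{1/2}=65.726707
The bounds max(0,m−m')=0 and min(l+m,l−m')=1 give 2 terms
  k=0: (−1)^2·65.7267/(12)·0.3154^4·0.9490^2 = +0.048819
  k=1: (−1)^3·65.7267/(12)·0.3154^2·0.9490^4 = -0.441886
d^3_{0,-2}(2.4998) = +0.048819 -0.441886 = -0.393067
D = (+1.000000+0.000000i)·(-0.393067)·(+0.535932-0.844261i) = -0.210657+0.331851i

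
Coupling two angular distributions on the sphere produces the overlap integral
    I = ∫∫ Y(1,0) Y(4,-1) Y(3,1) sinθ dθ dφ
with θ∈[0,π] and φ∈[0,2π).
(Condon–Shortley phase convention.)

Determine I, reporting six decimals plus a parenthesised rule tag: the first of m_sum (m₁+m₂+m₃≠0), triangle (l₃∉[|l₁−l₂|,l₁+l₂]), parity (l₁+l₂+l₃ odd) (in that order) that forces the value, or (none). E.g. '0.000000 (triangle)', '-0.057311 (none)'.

-0.238414 (none)

m-sum 0 ✓  L=8 even ✓  3≤3≤5 ✓
Π(2lᵢ+1) = 3×9×7 = 189
triangle coeff Δ(1,4,3) = 1/252
Σ_t [1,1]: t=1:−1/36 = -1/36
(3j)²=4/63 [(1 4 3; 0 0 0)], sign=+1
Σ_t [1,1]: t=1:−1/48 = -1/48
(3j)²=5/84 [(1 4 3; 0 -1 1)], sign=-1
⇒ 4πI² = 5/7
I = (-1)√(5/7/(4π)) = -0.23841361
No selection rule forces the value: the integral is nonzero (none).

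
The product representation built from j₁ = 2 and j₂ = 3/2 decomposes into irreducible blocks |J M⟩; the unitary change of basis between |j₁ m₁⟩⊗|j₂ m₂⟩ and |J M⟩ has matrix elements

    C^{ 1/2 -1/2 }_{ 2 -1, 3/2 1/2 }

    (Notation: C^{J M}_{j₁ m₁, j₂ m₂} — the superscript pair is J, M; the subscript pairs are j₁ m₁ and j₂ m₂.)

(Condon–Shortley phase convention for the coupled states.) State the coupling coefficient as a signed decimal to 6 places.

√[2·3!1!0!/5! · 1!3!2!1!0!1!] = √(6/5)
  +(−1)^2/∏(2,1,1,0,0,0)! = 1/2  (running 1/2)
⟨..|..⟩ = √(6/5)·(1/2) = +0.547723

+0.547723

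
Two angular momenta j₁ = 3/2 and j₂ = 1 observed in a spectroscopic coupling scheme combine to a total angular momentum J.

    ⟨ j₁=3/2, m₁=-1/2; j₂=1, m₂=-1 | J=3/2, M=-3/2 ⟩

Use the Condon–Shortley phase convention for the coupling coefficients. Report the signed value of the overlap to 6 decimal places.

√[4·1!2!1!/5! · 1!2!0!2!0!3!] = √(8/5)
  +(−1)^0/∏(0,1,2,0,0,1)! = 1/2  (running 1/2)
⟨..|..⟩ = √(8/5)·(1/2) = +0.632456

+√(2/5) ≈ +0.632456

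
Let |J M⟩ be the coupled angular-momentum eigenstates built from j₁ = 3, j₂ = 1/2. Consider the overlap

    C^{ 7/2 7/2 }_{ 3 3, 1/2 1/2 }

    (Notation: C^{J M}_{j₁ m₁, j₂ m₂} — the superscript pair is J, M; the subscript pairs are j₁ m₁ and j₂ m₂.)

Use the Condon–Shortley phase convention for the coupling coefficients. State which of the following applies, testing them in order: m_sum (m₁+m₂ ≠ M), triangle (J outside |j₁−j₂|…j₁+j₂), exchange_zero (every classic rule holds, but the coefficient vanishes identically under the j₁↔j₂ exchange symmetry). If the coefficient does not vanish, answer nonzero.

m-sum: m₁+m₂ = 3+1/2 = 7/2, M = 7/2  ✓
triangle: |j₁−j₂| = 5/2 ≤ J = 7/2 ≤ j₁+j₂ = 7/2  ✓
exchange: j₁≠j₂ or m₁≠m₂ — the exchange symmetry imposes no constraint here
value check: CG = +1 = +1.000000 ≠ 0

nonzero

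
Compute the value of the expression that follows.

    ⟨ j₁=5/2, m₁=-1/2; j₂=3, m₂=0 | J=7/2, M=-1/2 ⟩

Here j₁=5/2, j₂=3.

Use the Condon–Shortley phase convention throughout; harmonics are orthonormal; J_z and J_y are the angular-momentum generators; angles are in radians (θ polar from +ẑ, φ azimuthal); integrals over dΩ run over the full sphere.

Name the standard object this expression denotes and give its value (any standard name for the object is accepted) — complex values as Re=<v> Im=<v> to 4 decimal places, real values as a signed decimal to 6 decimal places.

This is a Clebsch–Gordan (vector-coupling) coefficient.
j₁+j₂−J=2  J+j₁−j₂=3  J−j₁+j₂=4  j₁+j₂+J+1=10
(j₁±m₁, j₂±m₂, J±M) = (2,3,3,3,3,4)
P² = 6912/175
sum k=0..2:
  [0] +1/72 = 1/72
  [1] −1/8 = -1/8
  [2] +1/24 = 1/24
S = -5/72
C² = P²·S² = 4/21 ; C = -0.436436

Clebsch–Gordan coefficient, −√(4/21) ≈ -0.436436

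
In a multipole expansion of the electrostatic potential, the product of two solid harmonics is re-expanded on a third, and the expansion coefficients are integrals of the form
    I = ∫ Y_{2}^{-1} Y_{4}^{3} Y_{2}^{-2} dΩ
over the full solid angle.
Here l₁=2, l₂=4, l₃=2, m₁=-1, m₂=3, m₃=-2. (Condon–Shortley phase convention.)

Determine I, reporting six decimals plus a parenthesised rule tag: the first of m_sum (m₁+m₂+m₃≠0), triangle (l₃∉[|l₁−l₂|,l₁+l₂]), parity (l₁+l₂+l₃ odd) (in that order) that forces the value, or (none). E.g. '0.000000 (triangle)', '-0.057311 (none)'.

m-sum 0 ✓  L=8 even ✓  2≤2≤6 ✓
Π(2lᵢ+1) = 5×9×5 = 225
triangle coeff Δ(2,4,2) = 1/630
Σ_t [2,2]: t=2:+1/16 = 1/16
(3j)²=2/35 [(2 4 2; 0 0 0)], sign=+1
Σ_t [3,3]: t=3:−1/144 = -1/144
(3j)²=1/18 [(2 4 2; -1 3 -2)], sign=-1
⇒ 4πI² = 5/7
I = (-1)√(5/7/(4π)) = -0.23841361
No selection rule forces the value: the integral is nonzero (none).

-0.238414 (none)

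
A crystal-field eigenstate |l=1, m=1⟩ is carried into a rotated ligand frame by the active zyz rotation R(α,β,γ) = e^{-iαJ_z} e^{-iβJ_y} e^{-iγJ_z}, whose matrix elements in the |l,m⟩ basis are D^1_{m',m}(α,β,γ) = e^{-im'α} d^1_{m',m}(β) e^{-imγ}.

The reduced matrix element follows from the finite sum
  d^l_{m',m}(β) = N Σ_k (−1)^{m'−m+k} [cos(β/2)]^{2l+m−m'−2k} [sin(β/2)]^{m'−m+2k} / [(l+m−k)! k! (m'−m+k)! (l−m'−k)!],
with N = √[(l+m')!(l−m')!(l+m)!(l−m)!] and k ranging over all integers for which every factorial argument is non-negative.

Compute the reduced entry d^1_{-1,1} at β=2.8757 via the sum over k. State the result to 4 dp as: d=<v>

d^1_{-1,1}(β=2.8757) via the finite sum:
c=cos(2.875700/2)=0.132555, s=sin(2.875700/2)=0.991176; N=√[1·2·2·1]=2.000000
k∈{2} keeps every argument non-negative
  k=2: (−1)^0·2.0000/(2)·0.1326^0·0.9912^2 = +0.982429
d^1_{-1,1}(2.8757) = +0.982429

d=0.9824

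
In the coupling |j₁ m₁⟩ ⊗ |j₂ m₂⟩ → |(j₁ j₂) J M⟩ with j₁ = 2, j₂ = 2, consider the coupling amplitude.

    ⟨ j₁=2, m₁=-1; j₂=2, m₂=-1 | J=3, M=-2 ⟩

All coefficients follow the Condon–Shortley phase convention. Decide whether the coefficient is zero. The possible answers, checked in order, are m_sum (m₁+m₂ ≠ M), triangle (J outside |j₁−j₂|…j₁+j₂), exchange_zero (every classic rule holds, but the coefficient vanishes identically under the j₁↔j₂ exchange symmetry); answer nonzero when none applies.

m-sum: m₁+m₂ = -1+(-1) = -2, M = -2  ✓
triangle: |j₁−j₂| = 0 ≤ J = 3 ≤ j₁+j₂ = 4  ✓
exchange: j₁=j₂ and m₁=m₂, and (−1)^(j₁+j₂−J) = (−1)^1 = −1 forces ⟨j₁m₁;j₂m₂|JM⟩ = −⟨j₂m₂;j₁m₁|JM⟩ = −⟨j₁m₁;j₂m₂|JM⟩ ⇒ the coefficient vanishes identically
Racah sum check: Σ_k collapses to 0 ⇒ CG = 0

exchange_zero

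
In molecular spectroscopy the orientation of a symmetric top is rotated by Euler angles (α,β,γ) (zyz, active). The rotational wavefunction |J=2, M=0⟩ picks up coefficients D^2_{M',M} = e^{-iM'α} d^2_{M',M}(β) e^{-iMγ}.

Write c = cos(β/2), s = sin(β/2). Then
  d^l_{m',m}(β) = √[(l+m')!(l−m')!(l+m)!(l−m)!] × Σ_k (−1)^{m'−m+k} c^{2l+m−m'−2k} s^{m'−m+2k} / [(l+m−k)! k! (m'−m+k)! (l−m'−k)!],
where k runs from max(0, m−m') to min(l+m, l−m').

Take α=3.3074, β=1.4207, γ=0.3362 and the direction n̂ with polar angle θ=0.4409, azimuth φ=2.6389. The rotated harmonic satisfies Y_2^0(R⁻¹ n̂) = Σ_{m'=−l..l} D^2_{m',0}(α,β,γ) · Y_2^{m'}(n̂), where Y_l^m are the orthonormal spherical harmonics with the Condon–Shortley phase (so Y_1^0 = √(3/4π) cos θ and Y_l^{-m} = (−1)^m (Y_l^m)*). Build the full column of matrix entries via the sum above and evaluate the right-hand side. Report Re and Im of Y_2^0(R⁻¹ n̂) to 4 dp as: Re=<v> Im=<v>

Need the full column D^2_{m',0} for m'=−2..2 at α=3.3074, β=1.4207, γ=0.3362.
cos(β/2)=0.758134, sin(β/2)=0.652099
d^2_{-2,0}: single k=2 term ⇒ +0.598680;  D = +0.566062+0.194912i
d^2_{-1,0}: k∈[1..2] ⇒ +0.696028 -0.514947 = +0.181081;  D = -0.178598-0.029887i
d^2_{0,0}: k∈[0..2] ⇒ +0.330357 -0.977640 +0.180823 = -0.466460;  D = -0.466460+0.000000i
d^2_{1,0}: k∈[0..1] ⇒ -0.696028 +0.514947 = -0.181081;  D = +0.178598-0.029887i
d^2_{2,0}: single k=0 term ⇒ +0.598680;  D = +0.566062-0.194912i
Y_2^{m'}(θ=0.4409,φ=2.6389) and Σ D·Y over m':
  (+0.5661+0.1949i)·(+0.0377+0.0594i)  (-0.1786-0.0299i)·(-0.2613-0.1436i)  (-0.4665+0.0000i)·(+0.4585+0.0000i)  (+0.1786-0.0299i)·(+0.2613-0.1436i)  (+0.5661-0.1949i)·(+0.0377-0.0594i)
Y_2^0(R⁻¹ n̂) = -0.109603+0.000000i

Re=-0.1096 Im=0.0000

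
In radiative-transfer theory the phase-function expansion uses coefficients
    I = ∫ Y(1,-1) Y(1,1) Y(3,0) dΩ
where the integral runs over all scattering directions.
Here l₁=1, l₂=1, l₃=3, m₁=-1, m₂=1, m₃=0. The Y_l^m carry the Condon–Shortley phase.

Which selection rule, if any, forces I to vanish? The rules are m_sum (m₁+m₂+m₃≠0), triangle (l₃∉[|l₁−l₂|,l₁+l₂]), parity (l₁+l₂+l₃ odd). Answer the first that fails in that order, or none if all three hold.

triangle

Σmᵢ = 0  ✓
l₃∈[|l₁−l₂|,l₁+l₂]=[0,2] required, l₃=3 fails  ✗
Σlᵢ = 5 ⇒ odd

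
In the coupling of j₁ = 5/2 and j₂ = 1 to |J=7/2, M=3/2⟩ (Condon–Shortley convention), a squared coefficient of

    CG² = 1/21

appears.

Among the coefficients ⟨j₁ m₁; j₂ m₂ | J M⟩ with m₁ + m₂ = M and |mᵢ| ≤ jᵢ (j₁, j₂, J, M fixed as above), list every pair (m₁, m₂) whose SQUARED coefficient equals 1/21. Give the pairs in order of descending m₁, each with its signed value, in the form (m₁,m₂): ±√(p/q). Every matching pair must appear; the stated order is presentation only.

(5/2,-1): +√(1/21)

Admissible pairs with m₁+m₂ = M = 3/2: (1/2,1), (3/2,0), (5/2,-1)
  (m₁,m₂)=(5/2,-1): CG² = 1/21, CG = +√(1/21)   ← matches the target
  (m₁,m₂)=(3/2,0): CG² = 10/21, CG = +√(10/21)
  (m₁,m₂)=(1/2,1): CG² = 10/21, CG = +√(10/21)
Pairs with CG² = 1/21: (5/2,-1): +√(1/21)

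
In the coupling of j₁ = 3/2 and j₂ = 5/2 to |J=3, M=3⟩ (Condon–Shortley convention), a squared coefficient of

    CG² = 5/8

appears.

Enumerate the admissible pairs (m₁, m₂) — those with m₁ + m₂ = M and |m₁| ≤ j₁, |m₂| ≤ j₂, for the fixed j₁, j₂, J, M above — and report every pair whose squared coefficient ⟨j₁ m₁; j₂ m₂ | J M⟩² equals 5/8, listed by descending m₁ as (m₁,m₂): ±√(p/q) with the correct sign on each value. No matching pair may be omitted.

Admissible pairs with m₁+m₂ = M = 3: (1/2,5/2), (3/2,3/2)
  (m₁,m₂)=(3/2,3/2): CG² = 3/8, CG = +√(3/8)
  (m₁,m₂)=(1/2,5/2): CG² = 5/8, CG = −√(5/8)   ← matches the target
Pairs with CG² = 5/8: (1/2,5/2): −√(5/8)

(1/2,5/2): −√(5/8)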